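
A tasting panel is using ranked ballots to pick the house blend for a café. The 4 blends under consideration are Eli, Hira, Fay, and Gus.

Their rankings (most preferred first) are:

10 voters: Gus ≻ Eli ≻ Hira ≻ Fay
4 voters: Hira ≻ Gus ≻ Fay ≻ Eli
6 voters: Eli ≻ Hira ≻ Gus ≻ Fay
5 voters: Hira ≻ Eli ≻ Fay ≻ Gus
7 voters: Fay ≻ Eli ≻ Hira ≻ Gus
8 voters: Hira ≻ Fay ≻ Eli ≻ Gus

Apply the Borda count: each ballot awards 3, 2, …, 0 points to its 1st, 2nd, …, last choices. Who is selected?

Hira

Borda scores:
  Eli: 10·2 + 4·0 + 6·3 + 5·2 + 7·2 + 8·1 = 70
  Hira: 10·1 + 4·3 + 6·2 + 5·3 + 7·1 + 8·3 = 80
  Fay: 10·0 + 4·1 + 6·0 + 5·1 + 7·3 + 8·2 = 46
  Gus: 10·3 + 4·2 + 6·1 + 5·0 + 7·0 + 8·0 = 44
Hira has the highest total.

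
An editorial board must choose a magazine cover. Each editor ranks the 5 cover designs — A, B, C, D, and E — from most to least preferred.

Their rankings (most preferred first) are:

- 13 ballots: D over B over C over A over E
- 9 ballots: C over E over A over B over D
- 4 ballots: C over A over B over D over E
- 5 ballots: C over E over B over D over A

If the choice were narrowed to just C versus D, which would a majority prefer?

Ballots ranking C above D: 9+4+5 = 18.
Ballots ranking D above C: 13.
C wins the head-to-head, 18–13.

C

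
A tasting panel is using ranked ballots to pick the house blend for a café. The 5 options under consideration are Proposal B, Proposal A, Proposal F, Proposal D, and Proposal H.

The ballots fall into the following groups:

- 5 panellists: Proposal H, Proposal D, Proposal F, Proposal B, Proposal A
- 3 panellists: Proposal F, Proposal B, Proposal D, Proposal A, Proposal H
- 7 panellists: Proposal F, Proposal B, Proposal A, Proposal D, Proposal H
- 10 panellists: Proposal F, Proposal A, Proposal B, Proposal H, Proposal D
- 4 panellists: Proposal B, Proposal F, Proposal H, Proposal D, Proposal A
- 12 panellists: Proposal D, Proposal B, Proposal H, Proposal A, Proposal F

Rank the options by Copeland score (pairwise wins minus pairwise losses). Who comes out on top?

Proposal F

Pairwise results:
  Proposal B vs Proposal A: Proposal B wins 31–10.
  Proposal B vs Proposal F: Proposal F wins 25–16.
  Proposal B vs Proposal D: Proposal B wins 24–17.
  Proposal B vs Proposal H: Proposal B wins 36–5.
  Proposal A vs Proposal F: Proposal F wins 29–12.
  Proposal A vs Proposal D: Proposal D wins 24–17.
  Proposal A vs Proposal H: Proposal H wins 21–20.
  Proposal F vs Proposal D: Proposal F wins 24–17.
  Proposal F vs Proposal H: Proposal F wins 24–17.
  Proposal D vs Proposal H: Proposal D wins 22–19.
Copeland scores (wins − losses):
  Proposal B: 3 − 1 = 2
  Proposal A: 0 − 4 = -4
  Proposal F: 4 − 0 = 4
  Proposal D: 2 − 2 = 0
  Proposal H: 1 − 3 = -2
Proposal F has the best Copeland score.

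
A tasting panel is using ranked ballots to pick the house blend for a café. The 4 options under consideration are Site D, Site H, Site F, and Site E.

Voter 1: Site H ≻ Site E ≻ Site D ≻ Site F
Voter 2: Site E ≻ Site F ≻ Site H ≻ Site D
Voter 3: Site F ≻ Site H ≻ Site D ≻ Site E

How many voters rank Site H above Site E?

Ballots ranking Site H above Site E: 2.
Ballots ranking Site E above Site H: 1.
So 2 of 3 voters prefer Site H to Site E.

2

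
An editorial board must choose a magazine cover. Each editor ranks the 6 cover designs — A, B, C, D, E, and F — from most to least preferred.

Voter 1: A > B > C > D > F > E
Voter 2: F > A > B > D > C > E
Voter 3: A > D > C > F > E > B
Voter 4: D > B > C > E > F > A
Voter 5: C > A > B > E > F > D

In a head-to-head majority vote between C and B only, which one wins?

B

Ballots ranking C above B: 2.
Ballots ranking B above C: 3.
B wins the head-to-head, 3–2.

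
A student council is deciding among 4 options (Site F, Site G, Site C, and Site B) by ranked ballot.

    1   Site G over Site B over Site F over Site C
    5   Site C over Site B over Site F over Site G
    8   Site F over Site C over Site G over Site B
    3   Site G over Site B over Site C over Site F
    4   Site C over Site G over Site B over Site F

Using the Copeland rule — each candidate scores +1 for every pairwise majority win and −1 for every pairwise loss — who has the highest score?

Site C

Pairwise results:
  Site F vs Site G: Site F wins 13–8.
  Site F vs Site C: Site C wins 12–9.
  Site F vs Site B: Site B wins 13–8.
  Site G vs Site C: Site C wins 17–4.
  Site G vs Site B: Site G wins 16–5.
  Site C vs Site B: Site C wins 17–4.
Copeland scores (wins − losses):
  Site F: 1 − 2 = -1
  Site G: 1 − 2 = -1
  Site C: 3 − 0 = 3
  Site B: 1 − 2 = -1
Site C has the best Copeland score.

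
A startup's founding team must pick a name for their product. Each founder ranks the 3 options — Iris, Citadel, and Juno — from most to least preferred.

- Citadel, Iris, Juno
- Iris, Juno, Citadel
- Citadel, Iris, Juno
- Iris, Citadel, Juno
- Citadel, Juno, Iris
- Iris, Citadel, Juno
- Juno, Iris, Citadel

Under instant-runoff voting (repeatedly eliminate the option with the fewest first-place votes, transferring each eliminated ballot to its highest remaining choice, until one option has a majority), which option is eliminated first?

Juno

Round 1: Iris 3, Citadel 3, Juno 1. Juno has the fewest and is eliminated.
Round 2: Iris 4, Citadel 3. Iris has a majority.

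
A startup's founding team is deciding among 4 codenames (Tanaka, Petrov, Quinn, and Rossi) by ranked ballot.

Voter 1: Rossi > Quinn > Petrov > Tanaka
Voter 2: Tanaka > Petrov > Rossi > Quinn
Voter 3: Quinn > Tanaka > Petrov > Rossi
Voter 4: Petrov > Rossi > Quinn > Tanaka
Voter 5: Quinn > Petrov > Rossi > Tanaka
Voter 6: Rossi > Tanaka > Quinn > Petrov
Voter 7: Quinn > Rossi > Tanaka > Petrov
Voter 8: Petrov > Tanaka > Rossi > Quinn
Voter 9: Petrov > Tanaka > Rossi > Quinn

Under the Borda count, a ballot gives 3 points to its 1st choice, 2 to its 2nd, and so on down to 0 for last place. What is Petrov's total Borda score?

Borda scores:
  Tanaka: 0 + 3 + 2 + 0 + 0 + 2 + 1 + 2 + 2 = 12
  Petrov: 1 + 2 + 1 + 3 + 2 + 0 + 0 + 3 + 3 = 15
  Quinn: 2 + 0 + 3 + 1 + 3 + 1 + 3 + 0 + 0 = 13
  Rossi: 3 + 1 + 0 + 2 + 1 + 3 + 2 + 1 + 1 = 14

15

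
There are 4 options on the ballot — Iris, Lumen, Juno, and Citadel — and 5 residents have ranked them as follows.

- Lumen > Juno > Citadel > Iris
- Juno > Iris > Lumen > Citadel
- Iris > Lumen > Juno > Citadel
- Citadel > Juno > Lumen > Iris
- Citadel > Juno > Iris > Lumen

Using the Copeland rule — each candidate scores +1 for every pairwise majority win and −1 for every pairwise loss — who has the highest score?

Pairwise results:
  Iris vs Lumen: Iris wins 3–2.
  Iris vs Juno: Juno wins 4–1.
  Iris vs Citadel: Citadel wins 3–2.
  Lumen vs Juno: Juno wins 3–2.
  Lumen vs Citadel: Lumen wins 3–2.
  Juno vs Citadel: Juno wins 3–2.
Copeland scores (wins − losses):
  Iris: 1 − 2 = -1
  Lumen: 1 − 2 = -1
  Juno: 3 − 0 = 3
  Citadel: 1 − 2 = -1
Juno has the best Copeland score.

Juno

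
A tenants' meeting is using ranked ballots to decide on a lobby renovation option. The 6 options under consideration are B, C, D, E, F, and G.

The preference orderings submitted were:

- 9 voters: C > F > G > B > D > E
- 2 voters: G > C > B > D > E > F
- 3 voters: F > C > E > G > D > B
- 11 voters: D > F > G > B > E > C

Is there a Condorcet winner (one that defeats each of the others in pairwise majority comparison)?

No

Head-to-head results (25 voters total):
B vs C: C wins 14–11.
B vs D: D wins 14–11.
B vs E: B wins 22–3.
B vs F: F wins 23–2.
B vs G: G wins 25–0.
C vs D: C wins 14–11.
C vs E: C wins 14–11.
C vs F: F wins 14–11.
C vs G: G wins 13–12.
D vs E: D wins 22–3.
D vs F: D wins 13–12.
D vs G: G wins 14–11.
E vs F: F wins 23–2.
E vs G: G wins 22–3.
F vs G: F wins 23–2.
No candidate beats all others: C beats D beats F beats C, a majority cycle.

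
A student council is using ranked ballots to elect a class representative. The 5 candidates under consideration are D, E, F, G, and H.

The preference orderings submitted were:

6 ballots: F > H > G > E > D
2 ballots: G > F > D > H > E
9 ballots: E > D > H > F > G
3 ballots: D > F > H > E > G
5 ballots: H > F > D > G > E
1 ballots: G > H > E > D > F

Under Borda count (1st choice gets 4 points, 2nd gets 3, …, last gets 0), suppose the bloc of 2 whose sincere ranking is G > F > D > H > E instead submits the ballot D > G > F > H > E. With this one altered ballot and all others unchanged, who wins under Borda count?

H

Borda totals with the altered ballot: D 58, E 47, F 61, G 27, H 67.
The winner is unchanged: still H.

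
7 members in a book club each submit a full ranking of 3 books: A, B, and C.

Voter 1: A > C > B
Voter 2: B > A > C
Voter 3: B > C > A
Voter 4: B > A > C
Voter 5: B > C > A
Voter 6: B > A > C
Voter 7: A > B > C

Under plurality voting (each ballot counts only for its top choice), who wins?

B

First-place vote totals:
  A: 2
  B: 5
  C: 0
B has the most first-place votes.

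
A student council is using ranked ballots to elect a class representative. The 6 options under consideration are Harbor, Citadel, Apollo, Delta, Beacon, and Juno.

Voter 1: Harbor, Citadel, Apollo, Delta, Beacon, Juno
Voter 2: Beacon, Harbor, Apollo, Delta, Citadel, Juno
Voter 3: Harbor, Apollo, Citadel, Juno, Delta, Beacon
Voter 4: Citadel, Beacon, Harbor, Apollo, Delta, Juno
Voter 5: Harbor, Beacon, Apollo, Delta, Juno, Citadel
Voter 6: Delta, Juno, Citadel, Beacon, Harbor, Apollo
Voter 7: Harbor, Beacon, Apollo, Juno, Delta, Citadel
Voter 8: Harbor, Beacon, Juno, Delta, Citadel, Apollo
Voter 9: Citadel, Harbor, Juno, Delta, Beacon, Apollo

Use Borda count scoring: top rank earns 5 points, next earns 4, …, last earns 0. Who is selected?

Harbor

Borda scores:
  Harbor: 5 + 4 + 5 + 3 + 5 + 1 + 5 + 5 + 4 = 37
  Citadel: 4 + 1 + 3 + 5 + 0 + 3 + 0 + 1 + 5 = 22
  Apollo: 3 + 3 + 4 + 2 + 3 + 0 + 3 + 0 + 0 = 18
  Delta: 2 + 2 + 1 + 1 + 2 + 5 + 1 + 2 + 2 = 18
  Beacon: 1 + 5 + 0 + 4 + 4 + 2 + 4 + 4 + 1 = 25
  Juno: 0 + 0 + 2 + 0 + 1 + 4 + 2 + 3 + 3 = 15
Harbor has the highest total.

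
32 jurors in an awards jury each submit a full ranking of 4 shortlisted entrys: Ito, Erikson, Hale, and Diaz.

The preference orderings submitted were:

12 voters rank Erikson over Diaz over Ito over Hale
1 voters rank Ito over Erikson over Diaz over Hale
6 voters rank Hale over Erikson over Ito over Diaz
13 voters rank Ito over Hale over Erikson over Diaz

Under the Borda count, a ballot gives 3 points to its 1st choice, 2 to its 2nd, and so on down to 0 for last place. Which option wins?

Borda scores:
  Ito: 12·1 + 3 + 6·1 + 13·3 = 60
  Erikson: 12·3 + 2 + 6·2 + 13·1 = 63
  Hale: 12·0 + 0 + 6·3 + 13·2 = 44
  Diaz: 12·2 + 1 + 6·0 + 13·0 = 25
Erikson has the highest total.

Erikson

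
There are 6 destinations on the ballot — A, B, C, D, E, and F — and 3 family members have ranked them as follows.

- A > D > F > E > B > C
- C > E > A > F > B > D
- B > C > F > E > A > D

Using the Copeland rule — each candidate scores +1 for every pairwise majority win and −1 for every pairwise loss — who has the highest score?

Pairwise results:
  A vs B: A wins 2–1.
  A vs C: C wins 2–1.
  A vs D: A wins 3–0.
  A vs E: E wins 2–1.
  A vs F: A wins 2–1.
  B vs C: B wins 2–1.
  B vs D: B wins 2–1.
  B vs E: E wins 2–1.
  B vs F: F wins 2–1.
  C vs D: C wins 2–1.
  C vs E: C wins 2–1.
  C vs F: C wins 2–1.
  D vs E: E wins 2–1.
  D vs F: F wins 2–1.
  E vs F: F wins 2–1.
Copeland scores (wins − losses):
  A: 3 − 2 = 1
  B: 2 − 3 = -1
  C: 4 − 1 = 3
  D: 0 − 5 = -5
  E: 3 − 2 = 1
  F: 3 − 2 = 1
C has the best Copeland score.

C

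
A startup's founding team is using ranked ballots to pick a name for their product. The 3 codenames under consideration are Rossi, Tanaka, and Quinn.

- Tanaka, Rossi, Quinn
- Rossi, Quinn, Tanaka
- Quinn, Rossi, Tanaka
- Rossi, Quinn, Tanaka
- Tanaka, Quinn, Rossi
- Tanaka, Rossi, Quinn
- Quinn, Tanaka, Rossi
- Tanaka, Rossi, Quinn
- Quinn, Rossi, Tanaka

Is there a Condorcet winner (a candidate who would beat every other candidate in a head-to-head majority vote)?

No

Head-to-head results (9 voters total):
Rossi vs Tanaka: Tanaka wins 5–4.
Rossi vs Quinn: Rossi wins 5–4.
Tanaka vs Quinn: Quinn wins 5–4.
No candidate beats all others: Rossi beats Quinn beats Tanaka beats Rossi, a majority cycle.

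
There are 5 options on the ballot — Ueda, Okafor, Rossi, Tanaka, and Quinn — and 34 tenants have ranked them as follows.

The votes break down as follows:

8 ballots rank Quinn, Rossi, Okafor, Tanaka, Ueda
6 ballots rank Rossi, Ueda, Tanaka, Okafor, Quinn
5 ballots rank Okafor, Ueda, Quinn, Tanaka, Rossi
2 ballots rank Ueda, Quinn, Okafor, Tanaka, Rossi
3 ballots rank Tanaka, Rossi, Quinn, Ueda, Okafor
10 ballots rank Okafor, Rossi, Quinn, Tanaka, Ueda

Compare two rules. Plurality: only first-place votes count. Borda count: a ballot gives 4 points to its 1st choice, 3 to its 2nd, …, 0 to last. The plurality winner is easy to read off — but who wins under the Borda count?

Rossi

Plurality first-place counts: Ueda 2, Okafor 15, Rossi 6, Tanaka 3, Quinn 8 → Okafor.
Borda totals: Ueda 44, Okafor 86, Rossi 87, Tanaka 49, Quinn 74 → Rossi.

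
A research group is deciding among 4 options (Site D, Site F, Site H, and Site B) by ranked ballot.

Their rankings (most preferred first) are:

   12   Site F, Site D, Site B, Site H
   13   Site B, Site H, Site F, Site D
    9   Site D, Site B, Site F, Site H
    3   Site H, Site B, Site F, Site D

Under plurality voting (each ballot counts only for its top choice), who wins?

Site B

First-place vote totals:
  Site D: 9
  Site F: 12
  Site H: 3
  Site B: 13
Site B has the most first-place votes.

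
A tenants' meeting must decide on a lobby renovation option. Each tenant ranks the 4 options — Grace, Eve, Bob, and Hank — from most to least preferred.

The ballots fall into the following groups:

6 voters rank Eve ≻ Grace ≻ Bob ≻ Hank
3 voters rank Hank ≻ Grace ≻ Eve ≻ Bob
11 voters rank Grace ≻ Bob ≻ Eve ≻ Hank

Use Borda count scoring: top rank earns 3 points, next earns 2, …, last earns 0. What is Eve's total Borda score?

32

Borda scores:
  Grace: 6·2 + 3·2 + 11·3 = 51
  Eve: 6·3 + 3·1 + 11·1 = 32
  Bob: 6·1 + 3·0 + 11·2 = 28
  Hank: 6·0 + 3·3 + 11·0 = 9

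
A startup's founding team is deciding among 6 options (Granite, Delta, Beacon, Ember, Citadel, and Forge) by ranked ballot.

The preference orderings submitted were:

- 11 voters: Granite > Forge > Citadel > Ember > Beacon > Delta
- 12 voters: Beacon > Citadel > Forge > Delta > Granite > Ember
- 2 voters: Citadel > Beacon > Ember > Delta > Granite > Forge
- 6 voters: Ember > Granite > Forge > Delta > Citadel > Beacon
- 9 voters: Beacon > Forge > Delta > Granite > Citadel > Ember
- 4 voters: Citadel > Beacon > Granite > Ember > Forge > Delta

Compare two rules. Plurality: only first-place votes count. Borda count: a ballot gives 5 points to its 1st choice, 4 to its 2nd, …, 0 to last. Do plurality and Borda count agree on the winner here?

Plurality first-place counts: Granite 11, Delta 0, Beacon 21, Ember 6, Citadel 6, Forge 0 → Beacon.
Borda totals: Granite 123, Delta 67, Beacon 140, Ember 66, Citadel 126, Forge 138 → Beacon.
The two rules agree on Beacon.

Yes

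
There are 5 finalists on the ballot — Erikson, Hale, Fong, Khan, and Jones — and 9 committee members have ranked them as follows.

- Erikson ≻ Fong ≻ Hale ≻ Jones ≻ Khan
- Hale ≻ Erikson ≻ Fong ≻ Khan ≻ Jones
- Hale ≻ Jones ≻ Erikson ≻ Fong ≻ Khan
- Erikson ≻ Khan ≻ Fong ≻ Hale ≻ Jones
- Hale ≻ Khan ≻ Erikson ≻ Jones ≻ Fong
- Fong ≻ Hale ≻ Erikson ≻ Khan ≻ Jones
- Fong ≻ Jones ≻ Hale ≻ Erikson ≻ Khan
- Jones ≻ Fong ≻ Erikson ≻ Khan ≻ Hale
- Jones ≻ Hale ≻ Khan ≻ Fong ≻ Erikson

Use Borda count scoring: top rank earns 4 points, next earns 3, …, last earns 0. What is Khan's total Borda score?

11

Borda scores:
  Erikson: 4 + 3 + 2 + 4 + 2 + 2 + 1 + 2 + 0 = 20
  Hale: 2 + 4 + 4 + 1 + 4 + 3 + 2 + 0 + 3 = 23
  Fong: 3 + 2 + 1 + 2 + 0 + 4 + 4 + 3 + 1 = 20
  Khan: 0 + 1 + 0 + 3 + 3 + 1 + 0 + 1 + 2 = 11
  Jones: 1 + 0 + 3 + 0 + 1 + 0 + 3 + 4 + 4 = 16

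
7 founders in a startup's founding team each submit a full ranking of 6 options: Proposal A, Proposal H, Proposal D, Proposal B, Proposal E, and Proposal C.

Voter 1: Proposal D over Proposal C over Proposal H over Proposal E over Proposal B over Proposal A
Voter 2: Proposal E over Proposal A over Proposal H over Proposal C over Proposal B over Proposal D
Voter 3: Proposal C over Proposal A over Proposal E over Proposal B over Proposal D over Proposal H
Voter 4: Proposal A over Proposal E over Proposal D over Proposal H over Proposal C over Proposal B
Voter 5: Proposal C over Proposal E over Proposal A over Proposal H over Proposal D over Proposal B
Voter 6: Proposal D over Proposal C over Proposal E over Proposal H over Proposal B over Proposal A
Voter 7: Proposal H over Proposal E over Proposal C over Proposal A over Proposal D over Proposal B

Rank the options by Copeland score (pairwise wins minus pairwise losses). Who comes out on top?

Proposal C

Pairwise results:
  Proposal A vs Proposal H: Proposal A wins 4–3.
  Proposal A vs Proposal D: Proposal A wins 5–2.
  Proposal A vs Proposal B: Proposal A wins 5–2.
  Proposal A vs Proposal E: Proposal E wins 5–2.
  Proposal A vs Proposal C: Proposal C wins 5–2.
  Proposal H vs Proposal D: Proposal D wins 4–3.
  Proposal H vs Proposal B: Proposal H wins 6–1.
  Proposal H vs Proposal E: Proposal E wins 5–2.
  Proposal H vs Proposal C: Proposal C wins 4–3.
  Proposal D vs Proposal B: Proposal D wins 5–2.
  Proposal D vs Proposal E: Proposal E wins 5–2.
  Proposal D vs Proposal C: Proposal C wins 4–3.
  Proposal B vs Proposal E: Proposal E wins 7–0.
  Proposal B vs Proposal C: Proposal C wins 7–0.
  Proposal E vs Proposal C: Proposal C wins 4–3.
Copeland scores (wins − losses):
  Proposal A: 3 − 2 = 1
  Proposal H: 1 − 4 = -3
  Proposal D: 2 − 3 = -1
  Proposal B: 0 − 5 = -5
  Proposal E: 4 − 1 = 3
  Proposal C: 5 − 0 = 5
Proposal C has the best Copeland score.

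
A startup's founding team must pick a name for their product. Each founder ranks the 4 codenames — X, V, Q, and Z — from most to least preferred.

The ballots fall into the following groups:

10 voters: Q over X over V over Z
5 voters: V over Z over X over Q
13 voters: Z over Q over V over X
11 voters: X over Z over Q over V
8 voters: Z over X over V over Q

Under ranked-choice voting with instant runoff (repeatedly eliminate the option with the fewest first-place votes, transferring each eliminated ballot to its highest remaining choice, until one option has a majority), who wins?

Round 1: Z 21, X 11, Q 10, V 5. V has the fewest and is eliminated.
Round 2: Z 26, X 11, Q 10. Z has a majority.

Z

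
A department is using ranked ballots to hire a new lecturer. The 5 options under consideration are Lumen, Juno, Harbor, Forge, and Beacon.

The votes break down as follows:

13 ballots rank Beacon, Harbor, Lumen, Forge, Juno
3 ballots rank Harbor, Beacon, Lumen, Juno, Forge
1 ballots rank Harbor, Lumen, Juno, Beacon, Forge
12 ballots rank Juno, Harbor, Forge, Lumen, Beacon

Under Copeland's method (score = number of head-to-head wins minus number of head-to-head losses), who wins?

Pairwise results:
  Lumen vs Juno: Lumen wins 17–12.
  Lumen vs Harbor: Harbor wins 29–0.
  Lumen vs Forge: Lumen wins 17–12.
  Lumen vs Beacon: Beacon wins 16–13.
  Juno vs Harbor: Harbor wins 17–12.
  Juno vs Forge: Juno wins 16–13.
  Juno vs Beacon: Beacon wins 16–13.
  Harbor vs Forge: Harbor wins 29–0.
  Harbor vs Beacon: Harbor wins 16–13.
  Forge vs Beacon: Beacon wins 17–12.
Copeland scores (wins − losses):
  Lumen: 2 − 2 = 0
  Juno: 1 − 3 = -2
  Harbor: 4 − 0 = 4
  Forge: 0 − 4 = -4
  Beacon: 3 − 1 = 2
Harbor has the best Copeland score.

Harbor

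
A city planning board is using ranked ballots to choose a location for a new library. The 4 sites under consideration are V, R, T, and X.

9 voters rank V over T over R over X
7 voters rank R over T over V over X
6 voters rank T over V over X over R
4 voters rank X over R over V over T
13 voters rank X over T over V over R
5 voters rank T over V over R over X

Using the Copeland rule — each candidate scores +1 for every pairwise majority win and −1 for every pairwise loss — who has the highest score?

Pairwise results:
  V vs R: V wins 33–11.
  V vs T: T wins 31–13.
  V vs X: V wins 27–17.
  R vs T: T wins 33–11.
  R vs X: X wins 23–21.
  T vs X: T wins 27–17.
Copeland scores (wins − losses):
  V: 2 − 1 = 1
  R: 0 − 3 = -3
  T: 3 − 0 = 3
  X: 1 − 2 = -1
T has the best Copeland score.

T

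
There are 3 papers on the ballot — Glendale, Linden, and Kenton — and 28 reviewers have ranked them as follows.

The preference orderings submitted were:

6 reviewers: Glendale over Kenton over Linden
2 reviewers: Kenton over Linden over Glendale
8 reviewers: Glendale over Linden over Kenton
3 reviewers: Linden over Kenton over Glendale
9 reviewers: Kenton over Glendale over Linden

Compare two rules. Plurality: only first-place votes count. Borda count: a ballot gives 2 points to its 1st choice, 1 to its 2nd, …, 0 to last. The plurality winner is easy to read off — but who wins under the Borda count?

Plurality first-place counts: Glendale 14, Linden 3, Kenton 11 → Glendale.
Borda totals: Glendale 37, Linden 16, Kenton 31 → Glendale.

Glendale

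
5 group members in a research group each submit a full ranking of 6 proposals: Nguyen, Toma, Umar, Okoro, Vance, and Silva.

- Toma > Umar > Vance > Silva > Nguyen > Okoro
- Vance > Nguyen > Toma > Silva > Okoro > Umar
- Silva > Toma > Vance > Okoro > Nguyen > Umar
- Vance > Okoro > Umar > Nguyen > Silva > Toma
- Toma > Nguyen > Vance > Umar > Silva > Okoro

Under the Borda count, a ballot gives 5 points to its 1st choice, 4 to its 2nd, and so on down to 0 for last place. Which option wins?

Vance

Borda scores:
  Nguyen: 1 + 4 + 1 + 2 + 4 = 12
  Toma: 5 + 3 + 4 + 0 + 5 = 17
  Umar: 4 + 0 + 0 + 3 + 2 = 9
  Okoro: 0 + 1 + 2 + 4 + 0 = 7
  Vance: 3 + 5 + 3 + 5 + 3 = 19
  Silva: 2 + 2 + 5 + 1 + 1 = 11
Vance has the highest total.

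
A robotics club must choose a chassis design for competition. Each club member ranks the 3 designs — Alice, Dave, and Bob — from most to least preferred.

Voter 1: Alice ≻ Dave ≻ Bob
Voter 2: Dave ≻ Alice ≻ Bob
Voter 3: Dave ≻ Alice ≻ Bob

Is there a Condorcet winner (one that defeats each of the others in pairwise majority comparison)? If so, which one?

Dave

Head-to-head results (3 voters total):
Alice vs Dave: Dave wins 2–1.
Alice vs Bob: Alice wins 3–0.
Dave vs Bob: Dave wins 3–0.
Dave beats each rival — Alice (2–1), Bob (3–0) — so Dave is the Condorcet winner.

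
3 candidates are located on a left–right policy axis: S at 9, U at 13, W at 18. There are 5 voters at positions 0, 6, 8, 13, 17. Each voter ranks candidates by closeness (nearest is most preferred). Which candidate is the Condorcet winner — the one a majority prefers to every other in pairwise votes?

With single-peaked preferences on a line, the Condorcet winner is the candidate closest to the median voter.
The median voter (position 8) is closest to S at 9.
Check: S vs W — voters closer to S: 4 of 5.

S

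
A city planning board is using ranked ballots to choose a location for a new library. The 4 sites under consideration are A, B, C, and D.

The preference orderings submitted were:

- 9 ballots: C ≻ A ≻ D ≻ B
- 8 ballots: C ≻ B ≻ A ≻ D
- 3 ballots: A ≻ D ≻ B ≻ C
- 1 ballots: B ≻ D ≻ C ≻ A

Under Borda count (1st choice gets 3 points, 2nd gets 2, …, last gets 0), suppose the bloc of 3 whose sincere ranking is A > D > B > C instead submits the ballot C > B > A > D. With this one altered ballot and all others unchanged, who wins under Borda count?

C

Borda totals with the altered ballot: A 29, B 25, C 61, D 11.
The winner is unchanged: still C.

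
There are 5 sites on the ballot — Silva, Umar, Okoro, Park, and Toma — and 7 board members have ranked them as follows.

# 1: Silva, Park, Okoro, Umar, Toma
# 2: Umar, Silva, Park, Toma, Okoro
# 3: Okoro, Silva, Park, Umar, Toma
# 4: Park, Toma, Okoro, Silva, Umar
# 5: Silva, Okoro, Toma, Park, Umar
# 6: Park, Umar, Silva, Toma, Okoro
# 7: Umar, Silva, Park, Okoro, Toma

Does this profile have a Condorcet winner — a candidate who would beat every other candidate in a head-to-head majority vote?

Yes

Head-to-head results (7 voters total):
Silva vs Umar: Silva wins 4–3.
Silva vs Okoro: Silva wins 5–2.
Silva vs Park: Silva wins 5–2.
Silva vs Toma: Silva wins 6–1.
Umar vs Okoro: Okoro wins 4–3.
Umar vs Park: Park wins 5–2.
Umar vs Toma: Umar wins 5–2.
Okoro vs Park: Park wins 5–2.
Okoro vs Toma: Okoro wins 4–3.
Park vs Toma: Park wins 6–1.
Silva beats each rival — Umar (4–3), Okoro (5–2), Park (5–2), Toma (6–1) — so Silva is the Condorcet winner.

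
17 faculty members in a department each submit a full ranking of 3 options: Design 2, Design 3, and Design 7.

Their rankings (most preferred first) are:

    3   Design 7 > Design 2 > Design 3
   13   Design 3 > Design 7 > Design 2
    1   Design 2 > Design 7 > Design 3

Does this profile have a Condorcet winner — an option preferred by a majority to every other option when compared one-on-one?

Yes

Head-to-head results (17 voters total):
Design 2 vs Design 3: Design 3 wins 13–4.
Design 2 vs Design 7: Design 7 wins 16–1.
Design 3 vs Design 7: Design 3 wins 13–4.
Design 3 beats each rival — Design 2 (13–4), Design 7 (13–4) — so Design 3 is the Condorcet winner.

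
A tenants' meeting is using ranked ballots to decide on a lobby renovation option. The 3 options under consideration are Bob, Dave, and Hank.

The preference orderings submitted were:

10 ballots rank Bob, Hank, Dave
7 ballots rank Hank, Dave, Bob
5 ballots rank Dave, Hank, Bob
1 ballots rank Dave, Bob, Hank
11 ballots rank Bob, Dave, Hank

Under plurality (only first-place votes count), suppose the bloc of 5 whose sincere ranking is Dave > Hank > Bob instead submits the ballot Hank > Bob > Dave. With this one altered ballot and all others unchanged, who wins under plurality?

First-place totals with the altered ballot: Bob 21, Dave 1, Hank 12.
The winner is unchanged: still Bob.

Bob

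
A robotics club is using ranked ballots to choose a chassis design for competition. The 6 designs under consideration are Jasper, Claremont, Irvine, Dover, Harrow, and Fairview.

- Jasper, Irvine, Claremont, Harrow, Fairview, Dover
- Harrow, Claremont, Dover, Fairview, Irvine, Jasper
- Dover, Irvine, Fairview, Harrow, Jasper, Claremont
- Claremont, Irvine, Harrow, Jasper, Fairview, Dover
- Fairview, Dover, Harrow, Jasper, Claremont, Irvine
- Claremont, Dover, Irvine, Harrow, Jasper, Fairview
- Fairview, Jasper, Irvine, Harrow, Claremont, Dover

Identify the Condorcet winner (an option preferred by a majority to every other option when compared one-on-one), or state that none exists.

There is no Condorcet winner

Head-to-head results (7 voters total):
Jasper vs Claremont: Jasper wins 4–3.
Jasper vs Irvine: Irvine wins 4–3.
Jasper vs Dover: Dover wins 4–3.
Jasper vs Harrow: Harrow wins 5–2.
Jasper vs Fairview: Fairview wins 4–3.
Claremont vs Irvine: Claremont wins 4–3.
Claremont vs Dover: Claremont wins 5–2.
Claremont vs Harrow: Harrow wins 4–3.
Claremont vs Fairview: Claremont wins 4–3.
Irvine vs Dover: Dover wins 4–3.
Irvine vs Harrow: Irvine wins 5–2.
Irvine vs Fairview: Irvine wins 4–3.
Dover vs Harrow: Harrow wins 4–3.
Dover vs Fairview: Fairview wins 4–3.
Harrow vs Fairview: Harrow wins 4–3.
No candidate beats all others: Jasper beats Claremont beats Irvine beats Jasper, a majority cycle.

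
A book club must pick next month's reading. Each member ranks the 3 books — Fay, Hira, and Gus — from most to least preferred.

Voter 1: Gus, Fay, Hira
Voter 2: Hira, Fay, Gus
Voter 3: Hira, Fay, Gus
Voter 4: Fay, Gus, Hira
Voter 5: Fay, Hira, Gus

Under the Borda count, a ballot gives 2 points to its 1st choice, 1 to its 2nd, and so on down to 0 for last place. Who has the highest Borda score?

Borda scores:
  Fay: 1 + 1 + 1 + 2 + 2 = 7
  Hira: 0 + 2 + 2 + 0 + 1 = 5
  Gus: 2 + 0 + 0 + 1 + 0 = 3
Fay has the highest total.

Fay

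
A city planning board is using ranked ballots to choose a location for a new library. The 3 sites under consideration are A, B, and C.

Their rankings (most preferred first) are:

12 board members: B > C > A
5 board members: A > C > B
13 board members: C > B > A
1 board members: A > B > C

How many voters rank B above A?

25

Ballots ranking B above A: 12+13 = 25.
Ballots ranking A above B: 5+1 = 6.
So 25 of 31 voters prefer B to A.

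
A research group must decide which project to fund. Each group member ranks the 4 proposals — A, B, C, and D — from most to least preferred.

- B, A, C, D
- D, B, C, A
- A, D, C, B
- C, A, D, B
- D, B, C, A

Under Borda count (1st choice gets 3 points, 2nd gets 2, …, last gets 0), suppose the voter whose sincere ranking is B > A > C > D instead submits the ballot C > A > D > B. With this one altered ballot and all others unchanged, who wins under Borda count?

D

Borda totals with the altered ballot: A 7, B 4, C 9, D 10.
The winner is unchanged: still D.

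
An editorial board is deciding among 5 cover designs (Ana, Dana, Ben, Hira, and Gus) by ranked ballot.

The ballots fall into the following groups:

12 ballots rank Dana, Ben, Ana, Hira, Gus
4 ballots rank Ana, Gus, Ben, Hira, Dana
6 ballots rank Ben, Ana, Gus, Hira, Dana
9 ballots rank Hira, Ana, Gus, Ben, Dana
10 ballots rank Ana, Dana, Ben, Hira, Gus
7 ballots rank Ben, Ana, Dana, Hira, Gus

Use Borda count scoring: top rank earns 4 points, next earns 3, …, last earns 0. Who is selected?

Borda scores:
  Ana: 12·2 + 4·4 + 6·3 + 9·3 + 10·4 + 7·3 = 146
  Dana: 12·4 + 4·0 + 6·0 + 9·0 + 10·3 + 7·2 = 92
  Ben: 12·3 + 4·2 + 6·4 + 9·1 + 10·2 + 7·4 = 125
  Hira: 12·1 + 4·1 + 6·1 + 9·4 + 10·1 + 7·1 = 75
  Gus: 12·0 + 4·3 + 6·2 + 9·2 + 10·0 + 7·0 = 42
Ana has the highest total.

Ana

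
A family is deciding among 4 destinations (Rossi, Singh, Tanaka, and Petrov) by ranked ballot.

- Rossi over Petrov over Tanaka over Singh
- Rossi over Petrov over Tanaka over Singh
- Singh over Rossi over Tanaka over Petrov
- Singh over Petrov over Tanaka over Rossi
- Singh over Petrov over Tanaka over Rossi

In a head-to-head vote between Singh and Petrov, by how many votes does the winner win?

Ballots ranking Singh above Petrov: 3.
Ballots ranking Petrov above Singh: 2.
Singh wins 3–2, a margin of 1.

1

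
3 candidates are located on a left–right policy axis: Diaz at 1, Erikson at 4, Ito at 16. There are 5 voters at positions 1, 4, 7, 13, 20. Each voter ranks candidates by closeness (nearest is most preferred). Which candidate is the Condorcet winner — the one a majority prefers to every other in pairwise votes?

Erikson

With single-peaked preferences on a line, the Condorcet winner is the candidate closest to the median voter.
The median voter (position 7) is closest to Erikson at 4.
Check: Erikson vs Diaz — voters closer to Erikson: 4 of 5.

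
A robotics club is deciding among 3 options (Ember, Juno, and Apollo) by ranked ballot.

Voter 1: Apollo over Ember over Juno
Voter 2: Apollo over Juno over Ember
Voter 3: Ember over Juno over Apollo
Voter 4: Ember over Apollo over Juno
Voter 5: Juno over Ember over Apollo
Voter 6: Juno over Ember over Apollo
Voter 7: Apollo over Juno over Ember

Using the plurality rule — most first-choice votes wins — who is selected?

First-place vote totals:
  Ember: 2
  Juno: 2
  Apollo: 3
Apollo has the most first-place votes.

Apollo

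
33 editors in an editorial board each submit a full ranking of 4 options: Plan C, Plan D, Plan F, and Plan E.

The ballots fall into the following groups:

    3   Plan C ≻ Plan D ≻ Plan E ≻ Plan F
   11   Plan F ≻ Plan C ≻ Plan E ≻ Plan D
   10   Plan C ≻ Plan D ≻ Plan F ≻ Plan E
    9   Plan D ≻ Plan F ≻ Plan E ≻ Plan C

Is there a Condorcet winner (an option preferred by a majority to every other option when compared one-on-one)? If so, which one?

Head-to-head results (33 voters total):
Plan C vs Plan D: Plan C wins 24–9.
Plan C vs Plan F: Plan F wins 20–13.
Plan C vs Plan E: Plan C wins 24–9.
Plan D vs Plan F: Plan D wins 22–11.
Plan D vs Plan E: Plan D wins 22–11.
Plan F vs Plan E: Plan F wins 30–3.
No candidate beats all others: Plan C beats Plan D beats Plan F beats Plan C, a majority cycle.

There is no Condorcet winner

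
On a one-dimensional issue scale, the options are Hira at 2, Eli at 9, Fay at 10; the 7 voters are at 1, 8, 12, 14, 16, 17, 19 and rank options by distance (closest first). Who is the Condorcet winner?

Fay

With single-peaked preferences on a line, the Condorcet winner is the candidate closest to the median voter.
The median voter (position 14) is closest to Fay at 10.
Check: Fay vs Eli — voters closer to Fay: 5 of 7.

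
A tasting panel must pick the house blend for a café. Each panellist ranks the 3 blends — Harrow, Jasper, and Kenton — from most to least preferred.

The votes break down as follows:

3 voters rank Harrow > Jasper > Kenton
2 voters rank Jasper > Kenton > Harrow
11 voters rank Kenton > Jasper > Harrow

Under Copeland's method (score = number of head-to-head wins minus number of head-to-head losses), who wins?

Kenton

Pairwise results:
  Harrow vs Jasper: Jasper wins 13–3.
  Harrow vs Kenton: Kenton wins 13–3.
  Jasper vs Kenton: Kenton wins 11–5.
Copeland scores (wins − losses):
  Harrow: 0 − 2 = -2
  Jasper: 1 − 1 = 0
  Kenton: 2 − 0 = 2
Kenton has the best Copeland score.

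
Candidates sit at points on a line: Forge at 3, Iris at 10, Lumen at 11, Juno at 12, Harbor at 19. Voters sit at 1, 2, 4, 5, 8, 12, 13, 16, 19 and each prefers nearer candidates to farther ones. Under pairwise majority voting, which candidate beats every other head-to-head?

With single-peaked preferences on a line, the Condorcet winner is the candidate closest to the median voter.
The median voter (position 8) is closest to Iris at 10.
Check: Iris vs Forge — voters closer to Iris: 5 of 9.

Iris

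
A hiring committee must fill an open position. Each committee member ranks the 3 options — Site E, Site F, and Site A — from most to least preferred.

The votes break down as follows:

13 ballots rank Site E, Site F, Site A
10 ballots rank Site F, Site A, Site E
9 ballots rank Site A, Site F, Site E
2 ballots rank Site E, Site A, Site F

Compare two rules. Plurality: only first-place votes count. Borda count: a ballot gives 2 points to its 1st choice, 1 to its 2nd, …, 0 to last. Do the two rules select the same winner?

No

Plurality first-place counts: Site E 15, Site F 10, Site A 9 → Site E.
Borda totals: Site E 30, Site F 42, Site A 30 → Site F.
The two rules disagree: plurality picks Site E, Borda picks Site F.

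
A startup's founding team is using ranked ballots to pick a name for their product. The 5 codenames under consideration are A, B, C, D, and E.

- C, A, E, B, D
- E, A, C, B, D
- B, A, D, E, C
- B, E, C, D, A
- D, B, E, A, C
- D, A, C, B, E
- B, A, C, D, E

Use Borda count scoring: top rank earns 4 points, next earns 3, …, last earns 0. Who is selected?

Borda scores:
  A: 3 + 3 + 3 + 0 + 1 + 3 + 3 = 16
  B: 1 + 1 + 4 + 4 + 3 + 1 + 4 = 18
  C: 4 + 2 + 0 + 2 + 0 + 2 + 2 = 12
  D: 0 + 0 + 2 + 1 + 4 + 4 + 1 = 12
  E: 2 + 4 + 1 + 3 + 2 + 0 + 0 = 12
B has the highest total.

B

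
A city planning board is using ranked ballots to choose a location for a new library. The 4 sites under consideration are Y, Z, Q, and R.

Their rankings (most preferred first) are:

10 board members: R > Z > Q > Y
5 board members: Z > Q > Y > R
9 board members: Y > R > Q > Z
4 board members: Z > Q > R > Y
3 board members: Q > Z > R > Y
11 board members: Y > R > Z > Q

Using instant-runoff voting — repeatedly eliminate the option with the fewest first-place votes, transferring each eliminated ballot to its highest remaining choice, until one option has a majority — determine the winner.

Round 1: Y 20, R 10, Z 9, Q 3. Q has the fewest and is eliminated.
Round 2: Y 20, Z 12, R 10. R has the fewest and is eliminated.
Round 3: Z 22, Y 20. Z has a majority.

Z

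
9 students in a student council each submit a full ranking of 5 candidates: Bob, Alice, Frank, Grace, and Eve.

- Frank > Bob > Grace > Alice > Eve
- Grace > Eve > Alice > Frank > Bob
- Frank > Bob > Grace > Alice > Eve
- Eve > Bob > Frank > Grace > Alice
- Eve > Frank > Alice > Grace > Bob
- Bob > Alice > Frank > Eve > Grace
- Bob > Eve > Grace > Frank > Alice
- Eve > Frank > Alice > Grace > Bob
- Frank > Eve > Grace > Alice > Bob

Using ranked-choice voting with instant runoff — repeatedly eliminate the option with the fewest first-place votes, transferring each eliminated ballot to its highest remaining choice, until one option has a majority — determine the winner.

Round 1: Frank 3, Eve 3, Bob 2, Grace 1, Alice 0. Alice has the fewest and is eliminated.
Round 2: Frank 3, Eve 3, Bob 2, Grace 1. Grace has the fewest and is eliminated.
Round 3: Eve 4, Frank 3, Bob 2. Bob has the fewest and is eliminated.
Round 4: Eve 5, Frank 4. Eve has a majority.

Eve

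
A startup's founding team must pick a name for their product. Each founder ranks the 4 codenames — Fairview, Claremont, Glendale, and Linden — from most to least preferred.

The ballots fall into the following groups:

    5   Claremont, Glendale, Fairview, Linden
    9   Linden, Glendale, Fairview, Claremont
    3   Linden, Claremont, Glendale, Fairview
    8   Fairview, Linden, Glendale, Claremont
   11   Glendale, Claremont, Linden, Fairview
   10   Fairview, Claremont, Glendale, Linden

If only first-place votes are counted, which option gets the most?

First-place vote totals:
  Fairview: 18
  Claremont: 5
  Glendale: 11
  Linden: 12
Fairview has the most first-place votes.

Fairview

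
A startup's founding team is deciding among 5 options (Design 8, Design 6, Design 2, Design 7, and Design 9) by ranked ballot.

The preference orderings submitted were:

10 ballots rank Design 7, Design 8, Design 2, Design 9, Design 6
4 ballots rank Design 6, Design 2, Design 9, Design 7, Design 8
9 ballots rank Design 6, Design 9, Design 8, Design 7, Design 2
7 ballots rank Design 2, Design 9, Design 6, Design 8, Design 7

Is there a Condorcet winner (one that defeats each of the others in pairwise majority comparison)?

Head-to-head results (30 voters total):
Design 8 vs Design 6: Design 6 wins 20–10.
Design 8 vs Design 2: Design 8 wins 19–11.
Design 8 vs Design 7: Design 8 wins 16–14.
Design 8 vs Design 9: Design 9 wins 20–10.
Design 6 vs Design 2: Design 2 wins 17–13.
Design 6 vs Design 7: Design 6 wins 20–10.
Design 6 vs Design 9: Design 9 wins 17–13.
Design 2 vs Design 7: Design 7 wins 19–11.
Design 2 vs Design 9: Design 2 wins 21–9.
Design 7 vs Design 9: Design 9 wins 20–10.
No candidate beats all others: Design 8 beats Design 2 beats Design 6 beats Design 8, a majority cycle.

No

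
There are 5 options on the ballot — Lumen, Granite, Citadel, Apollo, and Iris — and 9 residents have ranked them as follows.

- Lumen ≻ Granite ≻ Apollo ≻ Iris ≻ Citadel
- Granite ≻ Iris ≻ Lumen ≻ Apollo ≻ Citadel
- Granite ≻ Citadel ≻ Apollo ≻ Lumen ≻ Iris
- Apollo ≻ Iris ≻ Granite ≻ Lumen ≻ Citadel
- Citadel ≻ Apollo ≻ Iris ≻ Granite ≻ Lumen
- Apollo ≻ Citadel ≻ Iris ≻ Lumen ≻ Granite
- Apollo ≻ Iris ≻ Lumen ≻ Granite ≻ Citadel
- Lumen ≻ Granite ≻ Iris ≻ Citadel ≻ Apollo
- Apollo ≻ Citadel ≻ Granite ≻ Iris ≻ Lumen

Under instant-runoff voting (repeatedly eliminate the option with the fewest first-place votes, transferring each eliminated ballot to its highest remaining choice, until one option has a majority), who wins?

Apollo

Round 1: Apollo 4, Lumen 2, Granite 2, Citadel 1, Iris 0. Iris has the fewest and is eliminated.
Round 2: Apollo 4, Lumen 2, Granite 2, Citadel 1. Citadel has the fewest and is eliminated.
Round 3: Apollo 5, Lumen 2, Granite 2. Apollo has a majority.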